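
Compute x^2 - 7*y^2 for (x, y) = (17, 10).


x^2 - d*y^2
= 17^2 - 7*10^2
= 289 - 700
= -411

-411


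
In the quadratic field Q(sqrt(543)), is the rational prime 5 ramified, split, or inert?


K = Q(sqrt(543)). Since d mod 4 = 3, disc(K) = 2172.
Check p | disc: 2172 mod 5 = 2.
p does not divide disc. Compute Legendre symbol (d/p):
3^((5-1)/2) mod 5 = -1
(d/p) = -1, so p is inert: (p) stays prime with e=1, f=2, g=1.
Therefore p is inert.

inert


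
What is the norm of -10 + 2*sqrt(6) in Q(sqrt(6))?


N(a + b*sqrt(d)) = a^2 - d*b^2
= (-10)^2 - (6)*(2)^2
= 100 - 24
= 76

76


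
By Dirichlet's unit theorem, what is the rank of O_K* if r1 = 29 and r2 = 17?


By Dirichlet's unit theorem:
rank = r1 + r2 - 1
= 29 + 17 - 1
= 45

45


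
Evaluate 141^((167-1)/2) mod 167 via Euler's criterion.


p = 167 is prime and the exponent is (p-1)/2 = 83, so by Euler's criterion 141^83 = (141/167) = +1 or -1 mod 167.
Compute by square-and-multiply:
  83 = 64 + 16 + 2 + 1 (binary 1010011)
  Repeated squaring mod 167: 141^1 = 141, 141^2 = 8, 141^4 = 64, 141^8 = 88, 141^16 = 62, 141^32 = 3, 141^64 = 9
  141^83 = 141^64 * 141^16 * 141^2 * 141^1 = 9 * 62 * 8 * 141 mod 167
    9 * 62 = 558 = 57 mod 167
    57 * 8 = 456 = 122 mod 167
    122 * 141 = 17202 = 1 mod 167
  141^83 = 1 mod 167
Result 1: 141 is a quadratic residue mod 167.
141^83 mod 167 = 1

1


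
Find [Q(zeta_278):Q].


The degree equals Euler's totient phi(278).
278 = 2 * 139
phi(278) = 138

138


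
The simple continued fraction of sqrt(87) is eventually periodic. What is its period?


Run the CF algorithm for sqrt(87).
a_0 = floor(sqrt(87)) = 9; set m_0=0, q_0=1.
Recurrence: m' = q*a - m,  q' = (d - m'^2)/q,  a' = floor((a_0 + m')/q').
  step 1: m=9, q=6, a=3
  step 2: m=9, q=1, a=18
a_2 = 2*a_0 = 18, so the period closes here.
sqrt(87) = [9; 3, 18]
Period length = 2

2


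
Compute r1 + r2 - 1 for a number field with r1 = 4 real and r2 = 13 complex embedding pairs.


By Dirichlet's unit theorem:
rank = r1 + r2 - 1
= 4 + 13 - 1
= 16

16


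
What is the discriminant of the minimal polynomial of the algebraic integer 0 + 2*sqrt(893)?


The element 0 + 2*sqrt(893) has minimal polynomial:
x^2 + 0*x - 3572
Discriminant = (0)^2 - 4*(-3572)
= 0 + 14288
= 14288

14288


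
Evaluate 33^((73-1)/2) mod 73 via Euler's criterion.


p = 73 is prime and the exponent is (p-1)/2 = 36, so by Euler's criterion 33^36 = (33/73) = +1 or -1 mod 73.
Compute by square-and-multiply:
  36 = 32 + 4 (binary 100100)
  Repeated squaring mod 73: 33^1 = 33, 33^2 = 67, 33^4 = 36, 33^8 = 55, 33^16 = 32, 33^32 = 2
  33^36 = 33^32 * 33^4 = 2 * 36 mod 73
    2 * 36 = 72 = 72 mod 73
  33^36 = 72 mod 73
Result 72 = p - 1 = -1 mod 73: 33 is a quadratic non-residue mod 73. As a residue in [0, p-1] the value is 72.
33^36 mod 73 = 72

72


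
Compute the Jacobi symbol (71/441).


Compute (71/441) via quadratic reciprocity:
  reciprocity: (71/441) -> +(441/71)
  reduce: (15/71)
  reciprocity: (15/71) -> -(71/15)
  reduce: (11/15)
  reciprocity: (11/15) -> -(15/11)
  reduce: (4/11)
  pull out 2: (2/11) = -1  (since 11 mod 8 = 3)
  pull out 2: (2/11) = -1  (since 11 mod 8 = 3)
  (1/11) = 1
Product of signs = 1

1


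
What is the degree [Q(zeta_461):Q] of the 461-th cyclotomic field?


The degree equals Euler's totient phi(461).
461 = 461
phi(461) = 460

460


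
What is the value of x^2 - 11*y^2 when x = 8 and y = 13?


x^2 - d*y^2
= 8^2 - 11*13^2
= 64 - 1859
= -1795

-1795


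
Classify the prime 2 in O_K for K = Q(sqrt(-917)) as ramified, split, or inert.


K = Q(sqrt(-917)). Since d mod 4 = 3, disc(K) = -3668.
Check p | disc: -3668 mod 2 = 0.
p divides disc, so p ramifies: (p) = P^2 with e=2, f=1, g=1.
Therefore p is ramified.

ramified


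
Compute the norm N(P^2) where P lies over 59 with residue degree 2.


N(P^a) = p^(a*f)
= 59^(2*2)
= 59^4
= 12117361

12117361


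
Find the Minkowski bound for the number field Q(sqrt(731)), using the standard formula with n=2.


d = 731, d mod 4 = 3, so disc(K) = 4d = 2924; |disc(K)| = 2924
Real quadratic field, so n = 2, s = r2 = 0, r1 = 2
M = (n!/n^n) * (4/pi)^s * sqrt(|disc(K)|) = (2!/2^2) * (4/pi)^0 * sqrt(2924)
= 0.5 * 1.000000 * 54.074023
= 27.0370

27.0370


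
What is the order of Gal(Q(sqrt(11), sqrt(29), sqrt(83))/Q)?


The 3 square roots of distinct primes are multiplicatively independent over Q,
so [K:Q] = 2^3 and Gal(K/Q) is isomorphic to (Z/2Z)^3.
|Gal| = 2^3 = 8

8


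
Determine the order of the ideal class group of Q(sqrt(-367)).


K = Q(sqrt(-367)). d mod 4 = 1, so D = disc(K) = d = -367
h(K) equals the number of primitive reduced positive-definite forms (a, b, c) = a*x^2 + b*x*y + c*y^2 with b^2 - 4ac = D,
where reduced means |b| <= a <= c, with b >= 0 whenever |b| = a or a = c, and primitive means gcd(a, b, c) = 1.
Reduced forces 3a^2 <= |D| = 367, so 1 <= a <= 11; b must have the parity of D, and c = (b^2 - D)/(4a) must be an integer >= a.
Enumerate a = 1..11, b in [-a, a]:
  a=1: (1, 1, 92)  [1]
  a=2: (2, -1, 46), (2, 1, 46)  [2]
  a=3: none
  a=4: (4, -1, 23), (4, 1, 23)  [2]
  a=5..6: none
  a=7: (7, -5, 14), (7, 5, 14)  [2]
  a=8: (8, -7, 13), (8, 7, 13)  [2]
  a=9..11: none
Total reduced forms: 1 + 2 + 2 + 2 + 2 = 9
h = 9

9


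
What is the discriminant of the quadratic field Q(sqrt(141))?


For K = Q(sqrt(d)) with d squarefree: disc(K) = d if d = 1 mod 4, and disc(K) = 4d if d = 2 or 3 mod 4.
Here d = 141, and d mod 4 = 1.
d = 1 mod 4 (O_K = Z[(1+sqrt(d))/2]), so disc(K) = d = 141

141


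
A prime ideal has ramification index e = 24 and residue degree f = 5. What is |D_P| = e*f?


|D_P| = e * f
= 24 * 5
= 120

120


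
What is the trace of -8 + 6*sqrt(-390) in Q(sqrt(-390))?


Tr(a + b*sqrt(d)) = (a + b*sqrt(d)) + (a - b*sqrt(d)) = 2a
= 2 * (-8)
= -16

-16


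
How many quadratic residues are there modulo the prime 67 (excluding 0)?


For prime p, the number of non-zero quadratic residues is (p-1)/2.
= (67-1)/2
= 33

33


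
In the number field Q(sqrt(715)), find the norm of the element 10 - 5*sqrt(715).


N(a + b*sqrt(d)) = a^2 - d*b^2
= (10)^2 - (715)*(-5)^2
= 100 - 17875
= -17775

-17775


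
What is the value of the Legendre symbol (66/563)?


p = 563 is prime, so compute (66/563) with the reciprocity algorithm (Jacobi-symbol steps: pull out 2s via (2/n), flip via reciprocity, reduce):
  pull out 2: (2/563) = -1  (since 563 mod 8 = 3)
  reciprocity: (33/563) -> +(563/33)
  reduce: (2/33)
  pull out 2: (2/33) = +1  (since 33 mod 8 = 1)
  (1/33) = 1
Product of signs = -1
(66/563) = -1

-1


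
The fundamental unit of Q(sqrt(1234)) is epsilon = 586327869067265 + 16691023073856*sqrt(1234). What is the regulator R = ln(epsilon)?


epsilon = 586327869067265 + 16691023073856*sqrt(1234)
= 1.1727e+15
R = ln(1.1727e+15)
= 34.6980

34.6980


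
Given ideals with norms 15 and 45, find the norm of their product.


N(IJ) = N(I) * N(J)
= 15 * 45
= 675

675


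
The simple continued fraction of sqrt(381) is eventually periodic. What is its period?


Run the CF algorithm for sqrt(381).
a_0 = floor(sqrt(381)) = 19; set m_0=0, q_0=1.
Recurrence: m' = q*a - m,  q' = (d - m'^2)/q,  a' = floor((a_0 + m')/q').
  step 1: m=19, q=20, a=1
  step 2: m=1, q=19, a=1
  step 3: m=18, q=3, a=12
  step 4: m=18, q=19, a=1
  step 5: m=1, q=20, a=1
  step 6: m=19, q=1, a=38
a_6 = 2*a_0 = 38, so the period closes here.
sqrt(381) = [19; 1, 1, 12, 1, 1, 38]
Period length = 6

6


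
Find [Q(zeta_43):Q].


The degree equals Euler's totient phi(43).
43 = 43
phi(43) = 42

42


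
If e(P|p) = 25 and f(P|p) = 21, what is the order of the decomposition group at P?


|D_P| = e * f
= 25 * 21
= 525

525


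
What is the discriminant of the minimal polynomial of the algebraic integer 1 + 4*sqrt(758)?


The element 1 + 4*sqrt(758) has minimal polynomial:
x^2 - 2*x - 12127
Discriminant = (-2)^2 - 4*(-12127)
= 4 + 48508
= 48512

48512


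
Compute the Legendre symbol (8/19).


p = 19 is prime, so compute (8/19) with the reciprocity algorithm (Jacobi-symbol steps: pull out 2s via (2/n), flip via reciprocity, reduce):
  pull out 2: (2/19) = -1  (since 19 mod 8 = 3)
  pull out 2: (2/19) = -1  (since 19 mod 8 = 3)
  pull out 2: (2/19) = -1  (since 19 mod 8 = 3)
  (1/19) = 1
Product of signs = -1
(8/19) = -1

-1


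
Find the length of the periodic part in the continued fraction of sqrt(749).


Run the CF algorithm for sqrt(749).
a_0 = floor(sqrt(749)) = 27; set m_0=0, q_0=1.
Recurrence: m' = q*a - m,  q' = (d - m'^2)/q,  a' = floor((a_0 + m')/q').
  step 1: m=27, q=20, a=2
  step 2: m=13, q=29, a=1
  step 3: m=16, q=17, a=2
  step 4: m=18, q=25, a=1
  step 5: m=7, q=28, a=1
  step 6: m=21, q=11, a=4
  step 7: m=23, q=20, a=2
  step 8: m=17, q=23, a=1
  step 9: m=6, q=31, a=1
  step 10: m=25, q=4, a=13
  step 11: m=27, q=5, a=10
  step 12: m=23, q=44, a=1
  step 13: m=21, q=7, a=6
  step 14: m=21, q=44, a=1
  step 15: m=23, q=5, a=10
  step 16: m=27, q=4, a=13
  step 17: m=25, q=31, a=1
  step 18: m=6, q=23, a=1
  step 19: m=17, q=20, a=2
  step 20: m=23, q=11, a=4
  step 21: m=21, q=28, a=1
  step 22: m=7, q=25, a=1
  step 23: m=18, q=17, a=2
  step 24: m=16, q=29, a=1
  step 25: m=13, q=20, a=2
  step 26: m=27, q=1, a=54
a_26 = 2*a_0 = 54, so the period closes here.
sqrt(749) = [27; 2, 1, 2, 1, 1, 4, 2, 1, 1, 13, 10, 1, 6, 1, 10, 13, 1, 1, 2, 4, 1, 1, 2, 1, 2, 54]
Period length = 26

26


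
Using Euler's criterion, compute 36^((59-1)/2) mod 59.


p = 59 is prime and the exponent is (p-1)/2 = 29, so by Euler's criterion 36^29 = (36/59) = +1 or -1 mod 59.
Compute by square-and-multiply:
  29 = 16 + 8 + 4 + 1 (binary 11101)
  Repeated squaring mod 59: 36^1 = 36, 36^2 = 57, 36^4 = 4, 36^8 = 16, 36^16 = 20
  36^29 = 36^16 * 36^8 * 36^4 * 36^1 = 20 * 16 * 4 * 36 mod 59
    20 * 16 = 320 = 25 mod 59
    25 * 4 = 100 = 41 mod 59
    41 * 36 = 1476 = 1 mod 59
  36^29 = 1 mod 59
Result 1: 36 is a quadratic residue mod 59.
36^29 mod 59 = 1

1


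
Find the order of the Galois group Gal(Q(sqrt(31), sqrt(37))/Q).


The 2 square roots of distinct primes are multiplicatively independent over Q,
so [K:Q] = 2^2 and Gal(K/Q) is isomorphic to (Z/2Z)^2.
|Gal| = 2^2 = 4

4


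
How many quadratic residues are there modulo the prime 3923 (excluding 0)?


For prime p, the number of non-zero quadratic residues is (p-1)/2.
= (3923-1)/2
= 1961

1961


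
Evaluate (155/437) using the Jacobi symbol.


Compute (155/437) via quadratic reciprocity:
  reciprocity: (155/437) -> +(437/155)
  reduce: (127/155)
  reciprocity: (127/155) -> -(155/127)
  reduce: (28/127)
  pull out 2: (2/127) = +1  (since 127 mod 8 = 7)
  pull out 2: (2/127) = +1  (since 127 mod 8 = 7)
  reciprocity: (7/127) -> -(127/7)
  reduce: (1/7)
  (1/7) = 1
Product of signs = 1

1


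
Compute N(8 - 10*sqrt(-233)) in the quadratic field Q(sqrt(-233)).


N(a + b*sqrt(d)) = a^2 - d*b^2
= (8)^2 - (-233)*(-10)^2
= 64 + 23300
= 23364

23364


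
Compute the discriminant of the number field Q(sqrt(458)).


For K = Q(sqrt(d)) with d squarefree: disc(K) = d if d = 1 mod 4, and disc(K) = 4d if d = 2 or 3 mod 4.
Here d = 458, and d mod 4 = 2.
d = 2 mod 4, not 1 (O_K = Z[sqrt(d)]), so disc(K) = 4d = 4 * (458) = 1832

1832


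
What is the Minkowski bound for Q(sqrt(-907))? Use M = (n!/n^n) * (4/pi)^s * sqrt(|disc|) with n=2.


d = -907, d mod 4 = 1, so disc(K) = d = -907; |disc(K)| = 907
Imaginary quadratic field, so n = 2, s = r2 = 1, r1 = 0
M = (n!/n^n) * (4/pi)^s * sqrt(|disc(K)|) = (2!/2^2) * (4/pi)^1 * sqrt(907)
= 0.5 * 1.273240 * 30.116441
= 19.1727

19.1727


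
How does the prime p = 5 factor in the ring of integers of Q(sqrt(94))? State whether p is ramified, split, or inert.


K = Q(sqrt(94)). Since d mod 4 = 2, disc(K) = 376.
Check p | disc: 376 mod 5 = 1.
p does not divide disc. Compute Legendre symbol (d/p):
4^((5-1)/2) mod 5 = 1
(d/p) = 1, so p splits: (p) = P*P' with e=1, f=1, g=2.
Therefore p is split.

split


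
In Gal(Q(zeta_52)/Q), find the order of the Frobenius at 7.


The Frobenius at p in Gal(Q(zeta_n)/Q) = (Z/nZ)* is the class of p, so its order is ord_52(7), the smallest k >= 1 with 7^k = 1 mod 52.
n = 52 = 2^2 * 13, phi(52) = 24; the order divides phi(n).
Divisors of 24: 1, 2, 3, 4, 6, 8, 12, 24
Repeated squaring mod 52: 7^1 = 7, 7^2 = 49, 7^4 = 9, 7^8 = 29, 7^16 = 9
Test divisors in increasing order:
  k=1: 7^1 = 7 mod 52
  k=2: 7^2 = 49 mod 52
  k=3: 7^3 = 49 * 7 = 31 mod 52
  k=4: 7^4 = 9 mod 52
  k=6: 7^6 = 9 * 49 = 25 mod 52
  k=8: 7^8 = 29 mod 52
  k=12: 7^12 = 29 * 9 = 1 mod 52  <- first divisor giving 1
Order = 12

12


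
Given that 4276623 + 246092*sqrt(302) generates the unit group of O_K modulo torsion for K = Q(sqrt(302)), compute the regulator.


epsilon = 4276623 + 246092*sqrt(302)
= 8.5532e+06
R = ln(8.5532e+06)
= 15.9618

15.9618


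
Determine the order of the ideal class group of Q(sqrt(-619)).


K = Q(sqrt(-619)). d mod 4 = 1, so D = disc(K) = d = -619
h(K) equals the number of primitive reduced positive-definite forms (a, b, c) = a*x^2 + b*x*y + c*y^2 with b^2 - 4ac = D,
where reduced means |b| <= a <= c, with b >= 0 whenever |b| = a or a = c, and primitive means gcd(a, b, c) = 1.
Reduced forces 3a^2 <= |D| = 619, so 1 <= a <= 14; b must have the parity of D, and c = (b^2 - D)/(4a) must be an integer >= a.
Enumerate a = 1..14, b in [-a, a]:
  a=1: (1, 1, 155)  [1]
  a=2..4: none
  a=5: (5, -1, 31), (5, 1, 31)  [2]
  a=6: none
  a=7: (7, -5, 23), (7, 5, 23)  [2]
  a=8..14: none
Total reduced forms: 1 + 2 + 2 = 5
h = 5

5


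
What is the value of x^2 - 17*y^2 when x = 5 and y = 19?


x^2 - d*y^2
= 5^2 - 17*19^2
= 25 - 6137
= -6112

-6112


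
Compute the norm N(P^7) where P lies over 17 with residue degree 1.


N(P^a) = p^(a*f)
= 17^(7*1)
= 17^7
= 410338673

410338673


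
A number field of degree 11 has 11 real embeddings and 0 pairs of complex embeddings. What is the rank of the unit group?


By Dirichlet's unit theorem:
rank = r1 + r2 - 1
= 11 + 0 - 1
= 10

10


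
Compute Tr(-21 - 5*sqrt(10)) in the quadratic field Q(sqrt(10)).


Tr(a + b*sqrt(d)) = (a + b*sqrt(d)) + (a - b*sqrt(d)) = 2a
= 2 * (-21)
= -42

-42


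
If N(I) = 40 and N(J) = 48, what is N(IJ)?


N(IJ) = N(I) * N(J)
= 40 * 48
= 1920

1920


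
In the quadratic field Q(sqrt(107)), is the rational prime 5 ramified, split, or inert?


K = Q(sqrt(107)). Since d mod 4 = 3, disc(K) = 428.
Check p | disc: 428 mod 5 = 3.
p does not divide disc. Compute Legendre symbol (d/p):
2^((5-1)/2) mod 5 = -1
(d/p) = -1, so p is inert: (p) stays prime with e=1, f=2, g=1.
Therefore p is inert.

inert


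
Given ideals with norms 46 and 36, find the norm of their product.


N(IJ) = N(I) * N(J)
= 46 * 36
= 1656

1656


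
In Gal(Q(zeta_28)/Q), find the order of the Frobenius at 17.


The Frobenius at p in Gal(Q(zeta_n)/Q) = (Z/nZ)* is the class of p, so its order is ord_28(17), the smallest k >= 1 with 17^k = 1 mod 28.
n = 28 = 2^2 * 7, phi(28) = 12; the order divides phi(n).
Divisors of 12: 1, 2, 3, 4, 6, 12
Repeated squaring mod 28: 17^1 = 17, 17^2 = 9, 17^4 = 25, 17^8 = 9
Test divisors in increasing order:
  k=1: 17^1 = 17 mod 28
  k=2: 17^2 = 9 mod 28
  k=3: 17^3 = 9 * 17 = 13 mod 28
  k=4: 17^4 = 25 mod 28
  k=6: 17^6 = 25 * 9 = 1 mod 28  <- first divisor giving 1
Order = 6

6


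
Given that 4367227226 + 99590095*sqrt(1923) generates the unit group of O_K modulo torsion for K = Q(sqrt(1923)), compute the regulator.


epsilon = 4367227226 + 99590095*sqrt(1923)
= 8.7345e+09
R = ln(8.7345e+09)
= 22.8905

22.8905


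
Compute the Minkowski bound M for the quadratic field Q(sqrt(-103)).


d = -103, d mod 4 = 1, so disc(K) = d = -103; |disc(K)| = 103
Imaginary quadratic field, so n = 2, s = r2 = 1, r1 = 0
M = (n!/n^n) * (4/pi)^s * sqrt(|disc(K)|) = (2!/2^2) * (4/pi)^1 * sqrt(103)
= 0.5 * 1.273240 * 10.148892
= 6.4610

6.4610


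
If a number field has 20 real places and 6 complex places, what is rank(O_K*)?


By Dirichlet's unit theorem:
rank = r1 + r2 - 1
= 20 + 6 - 1
= 25

25


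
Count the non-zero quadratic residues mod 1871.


For prime p, the number of non-zero quadratic residues is (p-1)/2.
= (1871-1)/2
= 935

935


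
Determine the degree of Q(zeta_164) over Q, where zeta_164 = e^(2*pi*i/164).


The degree equals Euler's totient phi(164).
164 = 2^2 * 41
phi(164) = 80

80


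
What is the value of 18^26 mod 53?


p = 53 is prime and the exponent is (p-1)/2 = 26, so by Euler's criterion 18^26 = (18/53) = +1 or -1 mod 53.
Compute by square-and-multiply:
  26 = 16 + 8 + 2 (binary 11010)
  Repeated squaring mod 53: 18^1 = 18, 18^2 = 6, 18^4 = 36, 18^8 = 24, 18^16 = 46
  18^26 = 18^16 * 18^8 * 18^2 = 46 * 24 * 6 mod 53
    46 * 24 = 1104 = 44 mod 53
    44 * 6 = 264 = 52 mod 53
  18^26 = 52 mod 53
Result 52 = p - 1 = -1 mod 53: 18 is a quadratic non-residue mod 53. As a residue in [0, p-1] the value is 52.
18^26 mod 53 = 52

52


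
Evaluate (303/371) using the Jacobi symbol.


Compute (303/371) via quadratic reciprocity:
  reciprocity: (303/371) -> -(371/303)
  reduce: (68/303)
  pull out 2: (2/303) = +1  (since 303 mod 8 = 7)
  pull out 2: (2/303) = +1  (since 303 mod 8 = 7)
  reciprocity: (17/303) -> +(303/17)
  reduce: (14/17)
  pull out 2: (2/17) = +1  (since 17 mod 8 = 1)
  reciprocity: (7/17) -> +(17/7)
  reduce: (3/7)
  reciprocity: (3/7) -> -(7/3)
  reduce: (1/3)
  (1/3) = 1
Product of signs = 1

1


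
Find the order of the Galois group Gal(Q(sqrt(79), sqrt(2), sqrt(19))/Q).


The 3 square roots of distinct primes are multiplicatively independent over Q,
so [K:Q] = 2^3 and Gal(K/Q) is isomorphic to (Z/2Z)^3.
|Gal| = 2^3 = 8

8


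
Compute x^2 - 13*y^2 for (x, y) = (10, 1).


x^2 - d*y^2
= 10^2 - 13*1^2
= 100 - 13
= 87

87


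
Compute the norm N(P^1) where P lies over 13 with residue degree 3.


N(P^a) = p^(a*f)
= 13^(1*3)
= 13^3
= 2197

2197


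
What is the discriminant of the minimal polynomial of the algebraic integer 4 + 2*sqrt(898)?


The element 4 + 2*sqrt(898) has minimal polynomial:
x^2 - 8*x - 3576
Discriminant = (-8)^2 - 4*(-3576)
= 64 + 14304
= 14368

14368


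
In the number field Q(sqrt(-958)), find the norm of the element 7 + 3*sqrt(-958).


N(a + b*sqrt(d)) = a^2 - d*b^2
= (7)^2 - (-958)*(3)^2
= 49 + 8622
= 8671

8671


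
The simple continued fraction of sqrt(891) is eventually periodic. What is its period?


Run the CF algorithm for sqrt(891).
a_0 = floor(sqrt(891)) = 29; set m_0=0, q_0=1.
Recurrence: m' = q*a - m,  q' = (d - m'^2)/q,  a' = floor((a_0 + m')/q').
  step 1: m=29, q=50, a=1
  step 2: m=21, q=9, a=5
  step 3: m=24, q=35, a=1
  step 4: m=11, q=22, a=1
  step 5: m=11, q=35, a=1
  step 6: m=24, q=9, a=5
  step 7: m=21, q=50, a=1
  step 8: m=29, q=1, a=58
a_8 = 2*a_0 = 58, so the period closes here.
sqrt(891) = [29; 1, 5, 1, 1, 1, 5, 1, 58]
Period length = 8

8


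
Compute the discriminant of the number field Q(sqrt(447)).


For K = Q(sqrt(d)) with d squarefree: disc(K) = d if d = 1 mod 4, and disc(K) = 4d if d = 2 or 3 mod 4.
Here d = 447, and d mod 4 = 3.
d = 3 mod 4, not 1 (O_K = Z[sqrt(d)]), so disc(K) = 4d = 4 * (447) = 1788

1788


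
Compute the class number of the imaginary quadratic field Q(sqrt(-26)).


K = Q(sqrt(-26)). d mod 4 = 2, so D = disc(K) = 4d = -104
h(K) equals the number of primitive reduced positive-definite forms (a, b, c) = a*x^2 + b*x*y + c*y^2 with b^2 - 4ac = D,
where reduced means |b| <= a <= c, with b >= 0 whenever |b| = a or a = c, and primitive means gcd(a, b, c) = 1.
Reduced forces 3a^2 <= |D| = 104, so 1 <= a <= 5; b must have the parity of D, and c = (b^2 - D)/(4a) must be an integer >= a.
Enumerate a = 1..5, b in [-a, a]:
  a=1: (1, 0, 26)  [1]
  a=2: (2, 0, 13)  [1]
  a=3: (3, -2, 9), (3, 2, 9)  [2]
  a=4: none
  a=5: (5, -4, 6), (5, 4, 6)  [2]
Total reduced forms: 1 + 1 + 2 + 2 = 6
h = 6

6


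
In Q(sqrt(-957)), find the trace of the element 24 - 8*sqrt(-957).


Tr(a + b*sqrt(d)) = (a + b*sqrt(d)) + (a - b*sqrt(d)) = 2a
= 2 * (24)
= 48

48


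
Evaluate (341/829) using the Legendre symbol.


p = 829 is prime, so compute (341/829) with the reciprocity algorithm (Jacobi-symbol steps: pull out 2s via (2/n), flip via reciprocity, reduce):
  reciprocity: (341/829) -> +(829/341)
  reduce: (147/341)
  reciprocity: (147/341) -> +(341/147)
  reduce: (47/147)
  reciprocity: (47/147) -> -(147/47)
  reduce: (6/47)
  pull out 2: (2/47) = +1  (since 47 mod 8 = 7)
  reciprocity: (3/47) -> -(47/3)
  reduce: (2/3)
  pull out 2: (2/3) = -1  (since 3 mod 8 = 3)
  (1/3) = 1
Product of signs = -1
(341/829) = -1

-1


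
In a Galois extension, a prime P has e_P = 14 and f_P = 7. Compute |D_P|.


|D_P| = e * f
= 14 * 7
= 98

98


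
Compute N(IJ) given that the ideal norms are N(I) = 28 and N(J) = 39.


N(IJ) = N(I) * N(J)
= 28 * 39
= 1092

1092


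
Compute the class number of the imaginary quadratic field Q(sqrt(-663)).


K = Q(sqrt(-663)). d mod 4 = 1, so D = disc(K) = d = -663
h(K) equals the number of primitive reduced positive-definite forms (a, b, c) = a*x^2 + b*x*y + c*y^2 with b^2 - 4ac = D,
where reduced means |b| <= a <= c, with b >= 0 whenever |b| = a or a = c, and primitive means gcd(a, b, c) = 1.
Reduced forces 3a^2 <= |D| = 663, so 1 <= a <= 14; b must have the parity of D, and c = (b^2 - D)/(4a) must be an integer >= a.
Enumerate a = 1..14, b in [-a, a]:
  a=1: (1, 1, 166)  [1]
  a=2: (2, -1, 83), (2, 1, 83)  [2]
  a=3: (3, 3, 56)  [1]
  a=4: (4, -3, 42), (4, 3, 42)  [2]
  a=5: none
  a=6: (6, -3, 28), (6, 3, 28)  [2]
  a=7: (7, -3, 24), (7, 3, 24)  [2]
  a=8: (8, -3, 21), (8, 3, 21)  [2]
  a=9..11: none
  a=12: (12, -3, 14), (12, 3, 14)  [2]
  a=13: (13, 13, 16)  [1]
  a=14: (14, 11, 14)  [1]
Total reduced forms: 1 + 2 + 1 + 2 + 2 + 2 + 2 + 2 + 1 + 1 = 16
h = 16

16


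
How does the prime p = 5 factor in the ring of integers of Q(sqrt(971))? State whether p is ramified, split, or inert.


K = Q(sqrt(971)). Since d mod 4 = 3, disc(K) = 3884.
Check p | disc: 3884 mod 5 = 4.
p does not divide disc. Compute Legendre symbol (d/p):
1^((5-1)/2) mod 5 = 1
(d/p) = 1, so p splits: (p) = P*P' with e=1, f=1, g=2.
Therefore p is split.

split


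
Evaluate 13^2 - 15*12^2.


x^2 - d*y^2
= 13^2 - 15*12^2
= 169 - 2160
= -1991

-1991


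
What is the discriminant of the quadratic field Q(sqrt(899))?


For K = Q(sqrt(d)) with d squarefree: disc(K) = d if d = 1 mod 4, and disc(K) = 4d if d = 2 or 3 mod 4.
Here d = 899, and d mod 4 = 3.
d = 3 mod 4, not 1 (O_K = Z[sqrt(d)]), so disc(K) = 4d = 4 * (899) = 3596

3596


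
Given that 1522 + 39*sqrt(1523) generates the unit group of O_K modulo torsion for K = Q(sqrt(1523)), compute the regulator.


epsilon = 1522 + 39*sqrt(1523)
= 3043.9997
R = ln(3043.9997)
= 8.0209

8.0209


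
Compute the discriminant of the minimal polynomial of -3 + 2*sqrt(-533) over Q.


The element -3 + 2*sqrt(-533) has minimal polynomial:
x^2 + 6*x + 2141
Discriminant = (6)^2 - 4*(2141)
= 36 - 8564
= -8528

-8528


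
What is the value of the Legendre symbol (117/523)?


p = 523 is prime, so compute (117/523) with the reciprocity algorithm (Jacobi-symbol steps: pull out 2s via (2/n), flip via reciprocity, reduce):
  reciprocity: (117/523) -> +(523/117)
  reduce: (55/117)
  reciprocity: (55/117) -> +(117/55)
  reduce: (7/55)
  reciprocity: (7/55) -> -(55/7)
  reduce: (6/7)
  pull out 2: (2/7) = +1  (since 7 mod 8 = 7)
  reciprocity: (3/7) -> -(7/3)
  reduce: (1/3)
  (1/3) = 1
Product of signs = 1
(117/523) = 1

1


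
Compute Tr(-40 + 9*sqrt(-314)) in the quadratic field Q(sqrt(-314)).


Tr(a + b*sqrt(d)) = (a + b*sqrt(d)) + (a - b*sqrt(d)) = 2a
= 2 * (-40)
= -80

-80


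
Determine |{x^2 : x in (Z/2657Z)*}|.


For prime p, the number of non-zero quadratic residues is (p-1)/2.
= (2657-1)/2
= 1328

1328


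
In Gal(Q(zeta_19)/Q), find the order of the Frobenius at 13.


The Frobenius at p in Gal(Q(zeta_n)/Q) = (Z/nZ)* is the class of p, so its order is ord_19(13), the smallest k >= 1 with 13^k = 1 mod 19.
n = 19 = 19, phi(19) = 18; the order divides phi(n).
Divisors of 18: 1, 2, 3, 6, 9, 18
Repeated squaring mod 19: 13^1 = 13, 13^2 = 17, 13^4 = 4, 13^8 = 16, 13^16 = 9
Test divisors in increasing order:
  k=1: 13^1 = 13 mod 19
  k=2: 13^2 = 17 mod 19
  k=3: 13^3 = 17 * 13 = 12 mod 19
  k=6: 13^6 = 4 * 17 = 11 mod 19
  k=9: 13^9 = 16 * 13 = 18 mod 19
  k=18: 13^18 = 9 * 17 = 1 mod 19  <- first divisor giving 1
Order = 18

18


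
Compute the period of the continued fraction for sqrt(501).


Run the CF algorithm for sqrt(501).
a_0 = floor(sqrt(501)) = 22; set m_0=0, q_0=1.
Recurrence: m' = q*a - m,  q' = (d - m'^2)/q,  a' = floor((a_0 + m')/q').
  step 1: m=22, q=17, a=2
  step 2: m=12, q=21, a=1
  step 3: m=9, q=20, a=1
  step 4: m=11, q=19, a=1
  step 5: m=8, q=23, a=1
  step 6: m=15, q=12, a=3
  step 7: m=21, q=5, a=8
  step 8: m=19, q=28, a=1
  step 9: m=9, q=15, a=2
  step 10: m=21, q=4, a=10
  step 11: m=19, q=35, a=1
  step 12: m=16, q=7, a=5
  step 13: m=19, q=20, a=2
  step 14: m=21, q=3, a=14
  step 15: m=21, q=20, a=2
  step 16: m=19, q=7, a=5
  step 17: m=16, q=35, a=1
  step 18: m=19, q=4, a=10
  step 19: m=21, q=15, a=2
  step 20: m=9, q=28, a=1
  step 21: m=19, q=5, a=8
  step 22: m=21, q=12, a=3
  step 23: m=15, q=23, a=1
  step 24: m=8, q=19, a=1
  step 25: m=11, q=20, a=1
  step 26: m=9, q=21, a=1
  step 27: m=12, q=17, a=2
  step 28: m=22, q=1, a=44
a_28 = 2*a_0 = 44, so the period closes here.
sqrt(501) = [22; 2, 1, 1, 1, 1, 3, 8, 1, 2, 10, 1, 5, 2, 14, 2, 5, 1, 10, 2, 1, 8, 3, 1, 1, 1, 1, 2, 44]
Period length = 28

28


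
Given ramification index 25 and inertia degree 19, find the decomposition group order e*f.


|D_P| = e * f
= 25 * 19
= 475

475


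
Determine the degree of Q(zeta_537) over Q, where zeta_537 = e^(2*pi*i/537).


The degree equals Euler's totient phi(537).
537 = 3 * 179
phi(537) = 356

356


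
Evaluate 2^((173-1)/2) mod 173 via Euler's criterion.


p = 173 is prime and the exponent is (p-1)/2 = 86, so by Euler's criterion 2^86 = (2/173) = +1 or -1 mod 173.
Compute by square-and-multiply:
  86 = 64 + 16 + 4 + 2 (binary 1010110)
  Repeated squaring mod 173: 2^1 = 2, 2^2 = 4, 2^4 = 16, 2^8 = 83, 2^16 = 142, 2^32 = 96, 2^64 = 47
  2^86 = 2^64 * 2^16 * 2^4 * 2^2 = 47 * 142 * 16 * 4 mod 173
    47 * 142 = 6674 = 100 mod 173
    100 * 16 = 1600 = 43 mod 173
    43 * 4 = 172 = 172 mod 173
  2^86 = 172 mod 173
Result 172 = p - 1 = -1 mod 173: 2 is a quadratic non-residue mod 173. As a residue in [0, p-1] the value is 172.
2^86 mod 173 = 172

172


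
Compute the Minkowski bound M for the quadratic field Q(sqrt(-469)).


d = -469, d mod 4 = 3, so disc(K) = 4d = -1876; |disc(K)| = 1876
Imaginary quadratic field, so n = 2, s = r2 = 1, r1 = 0
M = (n!/n^n) * (4/pi)^s * sqrt(|disc(K)|) = (2!/2^2) * (4/pi)^1 * sqrt(1876)
= 0.5 * 1.273240 * 43.312816
= 27.5738

27.5738


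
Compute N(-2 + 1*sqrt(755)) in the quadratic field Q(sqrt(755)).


N(a + b*sqrt(d)) = a^2 - d*b^2
= (-2)^2 - (755)*(1)^2
= 4 - 755
= -751

-751


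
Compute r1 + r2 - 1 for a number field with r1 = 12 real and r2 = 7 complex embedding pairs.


By Dirichlet's unit theorem:
rank = r1 + r2 - 1
= 12 + 7 - 1
= 18

18


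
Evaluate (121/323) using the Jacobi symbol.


Compute (121/323) via quadratic reciprocity:
  reciprocity: (121/323) -> +(323/121)
  reduce: (81/121)
  reciprocity: (81/121) -> +(121/81)
  reduce: (40/81)
  pull out 2: (2/81) = +1  (since 81 mod 8 = 1)
  pull out 2: (2/81) = +1  (since 81 mod 8 = 1)
  pull out 2: (2/81) = +1  (since 81 mod 8 = 1)
  reciprocity: (5/81) -> +(81/5)
  reduce: (1/5)
  (1/5) = 1
Product of signs = 1

1


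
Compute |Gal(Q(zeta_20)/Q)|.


|Gal(Q(zeta_20)/Q)| = phi(20)
= 8

8


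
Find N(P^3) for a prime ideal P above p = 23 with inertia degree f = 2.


N(P^a) = p^(a*f)
= 23^(3*2)
= 23^6
= 148035889

148035889


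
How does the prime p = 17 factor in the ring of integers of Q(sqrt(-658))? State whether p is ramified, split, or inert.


K = Q(sqrt(-658)). Since d mod 4 = 2, disc(K) = -2632.
Check p | disc: -2632 mod 17 = 3.
p does not divide disc. Compute Legendre symbol (d/p):
5^((17-1)/2) mod 17 = -1
(d/p) = -1, so p is inert: (p) stays prime with e=1, f=2, g=1.
Therefore p is inert.

inert


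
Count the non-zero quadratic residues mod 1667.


For prime p, the number of non-zero quadratic residues is (p-1)/2.
= (1667-1)/2
= 833

833


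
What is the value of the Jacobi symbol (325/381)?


Compute (325/381) via quadratic reciprocity:
  reciprocity: (325/381) -> +(381/325)
  reduce: (56/325)
  pull out 2: (2/325) = -1  (since 325 mod 8 = 5)
  pull out 2: (2/325) = -1  (since 325 mod 8 = 5)
  pull out 2: (2/325) = -1  (since 325 mod 8 = 5)
  reciprocity: (7/325) -> +(325/7)
  reduce: (3/7)
  reciprocity: (3/7) -> -(7/3)
  reduce: (1/3)
  (1/3) = 1
Product of signs = 1

1


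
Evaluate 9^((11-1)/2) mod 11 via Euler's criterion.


p = 11 is prime and the exponent is (p-1)/2 = 5, so by Euler's criterion 9^5 = (9/11) = +1 or -1 mod 11.
Compute by square-and-multiply:
  5 = 4 + 1 (binary 101)
  Repeated squaring mod 11: 9^1 = 9, 9^2 = 4, 9^4 = 5
  9^5 = 9^4 * 9^1 = 5 * 9 mod 11
    5 * 9 = 45 = 1 mod 11
  9^5 = 1 mod 11
Result 1: 9 is a quadratic residue mod 11.
9^5 mod 11 = 1

1


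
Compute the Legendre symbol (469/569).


p = 569 is prime, so compute (469/569) with the reciprocity algorithm (Jacobi-symbol steps: pull out 2s via (2/n), flip via reciprocity, reduce):
  reciprocity: (469/569) -> +(569/469)
  reduce: (100/469)
  pull out 2: (2/469) = -1  (since 469 mod 8 = 5)
  pull out 2: (2/469) = -1  (since 469 mod 8 = 5)
  reciprocity: (25/469) -> +(469/25)
  reduce: (19/25)
  reciprocity: (19/25) -> +(25/19)
  reduce: (6/19)
  pull out 2: (2/19) = -1  (since 19 mod 8 = 3)
  reciprocity: (3/19) -> -(19/3)
  reduce: (1/3)
  (1/3) = 1
Product of signs = 1
(469/569) = 1

1


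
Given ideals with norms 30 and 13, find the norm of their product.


N(IJ) = N(I) * N(J)
= 30 * 13
= 390

390


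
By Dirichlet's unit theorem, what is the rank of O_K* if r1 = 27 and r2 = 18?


By Dirichlet's unit theorem:
rank = r1 + r2 - 1
= 27 + 18 - 1
= 44

44


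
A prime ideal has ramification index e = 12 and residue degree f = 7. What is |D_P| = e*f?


|D_P| = e * f
= 12 * 7
= 84

84


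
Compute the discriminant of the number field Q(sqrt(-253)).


For K = Q(sqrt(d)) with d squarefree: disc(K) = d if d = 1 mod 4, and disc(K) = 4d if d = 2 or 3 mod 4.
Here d = -253, and d mod 4 = 3.
d = 3 mod 4, not 1 (O_K = Z[sqrt(d)]), so disc(K) = 4d = 4 * (-253) = -1012

-1012


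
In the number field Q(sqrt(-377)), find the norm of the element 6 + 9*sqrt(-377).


N(a + b*sqrt(d)) = a^2 - d*b^2
= (6)^2 - (-377)*(9)^2
= 36 + 30537
= 30573

30573


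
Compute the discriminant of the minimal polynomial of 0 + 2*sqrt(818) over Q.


The element 0 + 2*sqrt(818) has minimal polynomial:
x^2 + 0*x - 3272
Discriminant = (0)^2 - 4*(-3272)
= 0 + 13088
= 13088

13088


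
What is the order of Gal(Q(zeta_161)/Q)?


|Gal(Q(zeta_161)/Q)| = phi(161)
= 132

132


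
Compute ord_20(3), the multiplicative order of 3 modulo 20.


We want ord_20(3), the smallest k >= 1 with 3^k = 1 mod 20.
n = 20 = 2^2 * 5, phi(20) = 8; the order divides phi(n).
Divisors of 8: 1, 2, 4, 8
Repeated squaring mod 20: 3^1 = 3, 3^2 = 9, 3^4 = 1, 3^8 = 1
Test divisors in increasing order:
  k=1: 3^1 = 3 mod 20
  k=2: 3^2 = 9 mod 20
  k=4: 3^4 = 1 mod 20  <- first divisor giving 1
Order = 4

4


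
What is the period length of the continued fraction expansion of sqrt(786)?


Run the CF algorithm for sqrt(786).
a_0 = floor(sqrt(786)) = 28; set m_0=0, q_0=1.
Recurrence: m' = q*a - m,  q' = (d - m'^2)/q,  a' = floor((a_0 + m')/q').
  step 1: m=28, q=2, a=28
  step 2: m=28, q=1, a=56
a_2 = 2*a_0 = 56, so the period closes here.
sqrt(786) = [28; 28, 56]
Period length = 2

2


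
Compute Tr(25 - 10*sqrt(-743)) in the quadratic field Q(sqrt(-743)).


Tr(a + b*sqrt(d)) = (a + b*sqrt(d)) + (a - b*sqrt(d)) = 2a
= 2 * (25)
= 50

50


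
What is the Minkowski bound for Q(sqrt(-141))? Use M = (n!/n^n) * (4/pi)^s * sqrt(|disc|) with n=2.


d = -141, d mod 4 = 3, so disc(K) = 4d = -564; |disc(K)| = 564
Imaginary quadratic field, so n = 2, s = r2 = 1, r1 = 0
M = (n!/n^n) * (4/pi)^s * sqrt(|disc(K)|) = (2!/2^2) * (4/pi)^1 * sqrt(564)
= 0.5 * 1.273240 * 23.748684
= 15.1189

15.1189


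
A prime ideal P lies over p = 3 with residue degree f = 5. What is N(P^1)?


N(P^a) = p^(a*f)
= 3^(1*5)
= 3^5
= 243

243


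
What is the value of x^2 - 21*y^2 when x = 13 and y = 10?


x^2 - d*y^2
= 13^2 - 21*10^2
= 169 - 2100
= -1931

-1931


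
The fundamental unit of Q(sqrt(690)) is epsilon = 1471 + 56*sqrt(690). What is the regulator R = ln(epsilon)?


epsilon = 1471 + 56*sqrt(690)
= 2941.9997
R = ln(2941.9997)
= 7.9868

7.9868


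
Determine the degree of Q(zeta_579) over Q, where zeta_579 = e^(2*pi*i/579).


The degree equals Euler's totient phi(579).
579 = 3 * 193
phi(579) = 384

384


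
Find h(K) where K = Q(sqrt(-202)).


K = Q(sqrt(-202)). d mod 4 = 2, so D = disc(K) = 4d = -808
h(K) equals the number of primitive reduced positive-definite forms (a, b, c) = a*x^2 + b*x*y + c*y^2 with b^2 - 4ac = D,
where reduced means |b| <= a <= c, with b >= 0 whenever |b| = a or a = c, and primitive means gcd(a, b, c) = 1.
Reduced forces 3a^2 <= |D| = 808, so 1 <= a <= 16; b must have the parity of D, and c = (b^2 - D)/(4a) must be an integer >= a.
Enumerate a = 1..16, b in [-a, a]:
  a=1: (1, 0, 202)  [1]
  a=2: (2, 0, 101)  [1]
  a=3..6: none
  a=7: (7, -2, 29), (7, 2, 29)  [2]
  a=8..13: none
  a=14: (14, -12, 17), (14, 12, 17)  [2]
  a=15..16: none
Total reduced forms: 1 + 1 + 2 + 2 = 6
h = 6

6


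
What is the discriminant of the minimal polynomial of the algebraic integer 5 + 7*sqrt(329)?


The element 5 + 7*sqrt(329) has minimal polynomial:
x^2 - 10*x - 16096
Discriminant = (-10)^2 - 4*(-16096)
= 100 + 64384
= 64484

64484


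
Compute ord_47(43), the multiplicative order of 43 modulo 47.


We want ord_47(43), the smallest k >= 1 with 43^k = 1 mod 47.
n = 47 = 47, phi(47) = 46; the order divides phi(n).
Divisors of 46: 1, 2, 23, 46
Repeated squaring mod 47: 43^1 = 43, 43^2 = 16, 43^4 = 21, 43^8 = 18, 43^16 = 42, 43^32 = 25
Test divisors in increasing order:
  k=1: 43^1 = 43 mod 47
  k=2: 43^2 = 16 mod 47
  k=23: 43^23 = 42 * 21 * 16 * 43 = 46 mod 47
  k=46: 43^46 = 25 * 18 * 21 * 16 = 1 mod 47  <- first divisor giving 1
Order = 46

46


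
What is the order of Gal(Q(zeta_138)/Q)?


|Gal(Q(zeta_138)/Q)| = phi(138)
= 44

44


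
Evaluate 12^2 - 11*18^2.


x^2 - d*y^2
= 12^2 - 11*18^2
= 144 - 3564
= -3420

-3420


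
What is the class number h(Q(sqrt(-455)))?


K = Q(sqrt(-455)). d mod 4 = 1, so D = disc(K) = d = -455
h(K) equals the number of primitive reduced positive-definite forms (a, b, c) = a*x^2 + b*x*y + c*y^2 with b^2 - 4ac = D,
where reduced means |b| <= a <= c, with b >= 0 whenever |b| = a or a = c, and primitive means gcd(a, b, c) = 1.
Reduced forces 3a^2 <= |D| = 455, so 1 <= a <= 12; b must have the parity of D, and c = (b^2 - D)/(4a) must be an integer >= a.
Enumerate a = 1..12, b in [-a, a]:
  a=1: (1, 1, 114)  [1]
  a=2: (2, -1, 57), (2, 1, 57)  [2]
  a=3: (3, -1, 38), (3, 1, 38)  [2]
  a=4: (4, -3, 29), (4, 3, 29)  [2]
  a=5: (5, 5, 24)  [1]
  a=6: (6, -5, 20), (6, -1, 19), (6, 1, 19), (6, 5, 20)  [4]
  a=7: (7, 7, 18)  [1]
  a=8: (8, -5, 15), (8, 5, 15)  [2]
  a=9: (9, -7, 14), (9, 7, 14)  [2]
  a=10: (10, -5, 12), (10, 5, 12)  [2]
  a=11: none
  a=12: (12, 11, 12)  [1]
Total reduced forms: 1 + 2 + 2 + 2 + 1 + 4 + 1 + 2 + 2 + 2 + 1 = 20
h = 20

20


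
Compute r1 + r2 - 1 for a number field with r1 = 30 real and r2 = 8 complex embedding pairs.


By Dirichlet's unit theorem:
rank = r1 + r2 - 1
= 30 + 8 - 1
= 37

37


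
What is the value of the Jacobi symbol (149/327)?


Compute (149/327) via quadratic reciprocity:
  reciprocity: (149/327) -> +(327/149)
  reduce: (29/149)
  reciprocity: (29/149) -> +(149/29)
  reduce: (4/29)
  pull out 2: (2/29) = -1  (since 29 mod 8 = 5)
  pull out 2: (2/29) = -1  (since 29 mod 8 = 5)
  (1/29) = 1
Product of signs = 1

1


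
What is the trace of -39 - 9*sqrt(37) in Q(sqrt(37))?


Tr(a + b*sqrt(d)) = (a + b*sqrt(d)) + (a - b*sqrt(d)) = 2a
= 2 * (-39)
= -78

-78


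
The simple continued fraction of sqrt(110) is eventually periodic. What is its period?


Run the CF algorithm for sqrt(110).
a_0 = floor(sqrt(110)) = 10; set m_0=0, q_0=1.
Recurrence: m' = q*a - m,  q' = (d - m'^2)/q,  a' = floor((a_0 + m')/q').
  step 1: m=10, q=10, a=2
  step 2: m=10, q=1, a=20
a_2 = 2*a_0 = 20, so the period closes here.
sqrt(110) = [10; 2, 20]
Period length = 2

2


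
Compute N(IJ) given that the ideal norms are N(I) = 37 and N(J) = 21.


N(IJ) = N(I) * N(J)
= 37 * 21
= 777

777


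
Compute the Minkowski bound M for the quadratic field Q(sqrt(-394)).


d = -394, d mod 4 = 2, so disc(K) = 4d = -1576; |disc(K)| = 1576
Imaginary quadratic field, so n = 2, s = r2 = 1, r1 = 0
M = (n!/n^n) * (4/pi)^s * sqrt(|disc(K)|) = (2!/2^2) * (4/pi)^1 * sqrt(1576)
= 0.5 * 1.273240 * 39.698866
= 25.2731

25.2731


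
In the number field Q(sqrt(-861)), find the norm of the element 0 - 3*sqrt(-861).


N(a + b*sqrt(d)) = a^2 - d*b^2
= (0)^2 - (-861)*(-3)^2
= 0 + 7749
= 7749

7749


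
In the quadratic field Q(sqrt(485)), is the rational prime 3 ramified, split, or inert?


K = Q(sqrt(485)). Since d mod 4 = 1, disc(K) = 485.
Check p | disc: 485 mod 3 = 2.
p does not divide disc. Compute Legendre symbol (d/p):
2^((3-1)/2) mod 3 = -1
(d/p) = -1, so p is inert: (p) stays prime with e=1, f=2, g=1.
Therefore p is inert.

inert


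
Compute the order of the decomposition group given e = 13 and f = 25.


|D_P| = e * f
= 13 * 25
= 325

325


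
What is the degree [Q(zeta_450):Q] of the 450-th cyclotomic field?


The degree equals Euler's totient phi(450).
450 = 2 * 3^2 * 5^2
phi(450) = 120

120


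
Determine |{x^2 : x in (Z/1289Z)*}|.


For prime p, the number of non-zero quadratic residues is (p-1)/2.
= (1289-1)/2
= 644

644


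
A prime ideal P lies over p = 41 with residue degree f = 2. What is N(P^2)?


N(P^a) = p^(a*f)
= 41^(2*2)
= 41^4
= 2825761

2825761


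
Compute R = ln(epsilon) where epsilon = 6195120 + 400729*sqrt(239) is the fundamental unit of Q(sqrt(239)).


epsilon = 6195120 + 400729*sqrt(239)
= 1.2390e+07
R = ln(1.2390e+07)
= 16.3324

16.3324


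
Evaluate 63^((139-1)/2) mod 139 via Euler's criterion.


p = 139 is prime and the exponent is (p-1)/2 = 69, so by Euler's criterion 63^69 = (63/139) = +1 or -1 mod 139.
Compute by square-and-multiply:
  69 = 64 + 4 + 1 (binary 1000101)
  Repeated squaring mod 139: 63^1 = 63, 63^2 = 77, 63^4 = 91, 63^8 = 80, 63^16 = 6, 63^32 = 36, 63^64 = 45
  63^69 = 63^64 * 63^4 * 63^1 = 45 * 91 * 63 mod 139
    45 * 91 = 4095 = 64 mod 139
    64 * 63 = 4032 = 1 mod 139
  63^69 = 1 mod 139
Result 1: 63 is a quadratic residue mod 139.
63^69 mod 139 = 1

1


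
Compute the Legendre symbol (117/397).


p = 397 is prime, so compute (117/397) with the reciprocity algorithm (Jacobi-symbol steps: pull out 2s via (2/n), flip via reciprocity, reduce):
  reciprocity: (117/397) -> +(397/117)
  reduce: (46/117)
  pull out 2: (2/117) = -1  (since 117 mod 8 = 5)
  reciprocity: (23/117) -> +(117/23)
  reduce: (2/23)
  pull out 2: (2/23) = +1  (since 23 mod 8 = 7)
  (1/23) = 1
Product of signs = -1
(117/397) = -1

-1


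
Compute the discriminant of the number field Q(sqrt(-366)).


For K = Q(sqrt(d)) with d squarefree: disc(K) = d if d = 1 mod 4, and disc(K) = 4d if d = 2 or 3 mod 4.
Here d = -366, and d mod 4 = 2.
d = 2 mod 4, not 1 (O_K = Z[sqrt(d)]), so disc(K) = 4d = 4 * (-366) = -1464

-1464


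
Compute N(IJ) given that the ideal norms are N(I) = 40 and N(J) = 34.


N(IJ) = N(I) * N(J)
= 40 * 34
= 1360

1360
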